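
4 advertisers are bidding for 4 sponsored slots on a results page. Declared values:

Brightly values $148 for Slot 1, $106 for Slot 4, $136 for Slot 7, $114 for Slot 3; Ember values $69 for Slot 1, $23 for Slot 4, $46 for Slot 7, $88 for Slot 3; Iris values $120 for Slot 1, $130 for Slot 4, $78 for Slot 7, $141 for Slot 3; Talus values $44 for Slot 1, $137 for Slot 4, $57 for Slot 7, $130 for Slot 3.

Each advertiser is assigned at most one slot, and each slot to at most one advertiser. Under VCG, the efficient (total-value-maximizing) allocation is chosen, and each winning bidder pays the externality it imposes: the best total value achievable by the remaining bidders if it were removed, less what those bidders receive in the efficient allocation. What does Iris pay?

Efficient allocation: Brightly→Slot 7 ($136), Ember→Slot 1 ($69), Iris→Slot 3 ($141), Talus→Slot 4 ($137); total welfare W = $483.
Iris receives Slot 3 at value $141, so the others get W − 141 = $342.
Without Iris: best allocation of the remaining 3 bidders over all 4 slots is Brightly→Slot 1 ($148), Ember→Slot 3 ($88), Talus→Slot 4 ($137), total $373.
VCG payment = (others' best without Iris) − (others' welfare with Iris) = 373 − 342 = $31.

Iris pays $31.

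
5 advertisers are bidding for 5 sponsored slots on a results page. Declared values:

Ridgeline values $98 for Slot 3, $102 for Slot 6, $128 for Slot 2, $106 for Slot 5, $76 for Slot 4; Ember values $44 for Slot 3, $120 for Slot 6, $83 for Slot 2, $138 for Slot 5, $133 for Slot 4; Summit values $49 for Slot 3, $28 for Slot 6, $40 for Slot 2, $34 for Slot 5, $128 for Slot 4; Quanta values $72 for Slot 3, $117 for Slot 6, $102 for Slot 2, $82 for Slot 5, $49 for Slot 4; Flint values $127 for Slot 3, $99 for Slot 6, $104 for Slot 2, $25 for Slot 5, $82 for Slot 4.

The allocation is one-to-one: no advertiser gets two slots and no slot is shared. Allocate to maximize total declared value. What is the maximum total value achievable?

Max total: $638

Treat this as an assignment problem: match each advertiser to one slot.
Optimal: Ridgeline→Slot 2 ($128), Ember→Slot 5 ($138), Summit→Slot 4 ($128), Quanta→Slot 6 ($117), Flint→Slot 3 ($127) — total 128+138+128+117+127 = $638.
Column-greedy (each slot in turn goes to its best remaining advertiser) gives $585, worse by 53.
Next-best assignment: Ridgeline→Slot 6, Ember→Slot 5, Summit→Slot 4, Quanta→Slot 2, Flint→Slot 3 = $597.
Swapping Ember↔Ridgeline (Ember→Slot 2 $83, Ridgeline→Slot 5 $106) loses 77.
Every other assignment is strictly worse.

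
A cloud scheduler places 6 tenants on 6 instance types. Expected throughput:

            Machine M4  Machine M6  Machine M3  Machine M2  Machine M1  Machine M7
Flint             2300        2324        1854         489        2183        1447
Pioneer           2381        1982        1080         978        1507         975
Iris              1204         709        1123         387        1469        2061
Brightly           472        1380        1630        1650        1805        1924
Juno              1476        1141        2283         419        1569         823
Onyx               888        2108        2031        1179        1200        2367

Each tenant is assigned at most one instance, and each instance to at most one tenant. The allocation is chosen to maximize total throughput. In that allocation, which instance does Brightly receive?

Optimal: Flint→Machine M1 (2183 ops/s), Pioneer→Machine M4 (2381 ops/s), Iris→Machine M7 (2061 ops/s), Brightly→Machine M2 (1650 ops/s), Juno→Machine M3 (2283 ops/s), Onyx→Machine M6 (2108 ops/s) — total 2183+2381+2061+1650+2283+2108 = 12666 ops/s.
Column-greedy (each instance in turn goes to its best remaining tenant) gives 12474 ops/s, worse by 192.
Swapping Pioneer↔Brightly (Pioneer→Machine M2 978 ops/s, Brightly→Machine M4 472 ops/s) loses 2581.
Brightly's own top instance is Machine M7 (1924 ops/s), but forcing Brightly→Machine M7 and reassigning the rest optimally gives only 11560 ops/s — worse by 1106.

Brightly receives Machine M2.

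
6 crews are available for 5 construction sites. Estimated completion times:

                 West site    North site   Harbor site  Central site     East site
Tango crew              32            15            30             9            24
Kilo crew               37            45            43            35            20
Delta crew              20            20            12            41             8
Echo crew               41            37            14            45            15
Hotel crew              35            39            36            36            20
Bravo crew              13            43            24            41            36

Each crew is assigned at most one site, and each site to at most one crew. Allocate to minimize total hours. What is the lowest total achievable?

Optimal: Bravo crew→West site (13 hours), Delta crew→North site (20 hours), Echo crew→Harbor site (14 hours), Tango crew→Central site (9 hours), Kilo crew→East site (20 hours) — total 13+20+14+9+20 = 76 hours.
Column-greedy (each site in turn goes to its cheapest remaining crew) gives 90 hours, worse by 14.
Checked against all permutations: 76 hours is optimal.

Min total: 76 hours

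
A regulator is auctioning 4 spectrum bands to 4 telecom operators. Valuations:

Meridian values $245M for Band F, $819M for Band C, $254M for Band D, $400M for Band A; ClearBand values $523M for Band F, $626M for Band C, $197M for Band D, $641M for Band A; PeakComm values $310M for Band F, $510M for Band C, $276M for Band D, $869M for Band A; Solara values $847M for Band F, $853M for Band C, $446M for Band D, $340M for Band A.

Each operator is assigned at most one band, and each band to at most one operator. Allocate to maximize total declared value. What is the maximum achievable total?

Optimal: Meridian→Band C ($819M), ClearBand→Band D ($197M), PeakComm→Band A ($869M), Solara→Band F ($847M) — total 819+197+869+847 = $2732M.
Checked against all permutations: $2732M is optimal.

Maximum total: $2732M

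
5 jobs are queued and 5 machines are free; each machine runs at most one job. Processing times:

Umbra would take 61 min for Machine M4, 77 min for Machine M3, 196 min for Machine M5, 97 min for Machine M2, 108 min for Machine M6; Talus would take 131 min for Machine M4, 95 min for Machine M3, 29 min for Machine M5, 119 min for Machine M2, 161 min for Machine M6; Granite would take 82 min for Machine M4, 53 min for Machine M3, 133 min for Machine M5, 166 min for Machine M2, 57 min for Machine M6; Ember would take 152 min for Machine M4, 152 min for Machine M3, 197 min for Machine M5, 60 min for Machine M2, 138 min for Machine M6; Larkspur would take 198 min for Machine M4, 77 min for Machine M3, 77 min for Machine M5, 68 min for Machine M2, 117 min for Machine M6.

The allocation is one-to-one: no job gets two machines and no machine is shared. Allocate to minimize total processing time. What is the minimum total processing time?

Optimal: Umbra→Machine M4 (61 min), Talus→Machine M5 (29 min), Granite→Machine M6 (57 min), Ember→Machine M2 (60 min), Larkspur→Machine M3 (77 min) — total 61+29+57+60+77 = 284 min.
Column-greedy (each machine in turn goes to its cheapest remaining job) gives 320 min, worse by 36.
Next-best assignment: Umbra→Machine M4, Talus→Machine M5, Granite→Machine M3, Ember→Machine M2, Larkspur→Machine M6 = 320 min.
Swapping Ember↔Umbra (Ember→Machine M4 152 min, Umbra→Machine M2 97 min) adds 128.
Every other assignment is strictly worse.

Min total: 284 min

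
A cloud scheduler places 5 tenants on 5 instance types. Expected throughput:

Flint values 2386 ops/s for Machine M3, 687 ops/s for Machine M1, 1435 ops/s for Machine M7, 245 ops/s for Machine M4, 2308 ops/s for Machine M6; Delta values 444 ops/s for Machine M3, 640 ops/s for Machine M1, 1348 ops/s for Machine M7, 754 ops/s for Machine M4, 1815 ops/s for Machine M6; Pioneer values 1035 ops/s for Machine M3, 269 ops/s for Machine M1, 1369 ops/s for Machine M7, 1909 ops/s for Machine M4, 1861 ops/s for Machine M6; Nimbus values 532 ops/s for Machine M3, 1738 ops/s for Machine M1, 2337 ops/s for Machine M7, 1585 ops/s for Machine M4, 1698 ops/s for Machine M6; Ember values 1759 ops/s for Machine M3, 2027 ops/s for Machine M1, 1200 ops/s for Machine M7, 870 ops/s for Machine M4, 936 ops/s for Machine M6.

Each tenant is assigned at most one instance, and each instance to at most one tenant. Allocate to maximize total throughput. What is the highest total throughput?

This is the linear assignment problem.
Optimal: Flint→Machine M3 (2386 ops/s), Delta→Machine M6 (1815 ops/s), Pioneer→Machine M4 (1909 ops/s), Nimbus→Machine M7 (2337 ops/s), Ember→Machine M1 (2027 ops/s) — total 2386+1815+1909+2337+2027 = 10474 ops/s.
Checked against all permutations: 10474 ops/s is optimal.

Maximum total: 10474 ops/s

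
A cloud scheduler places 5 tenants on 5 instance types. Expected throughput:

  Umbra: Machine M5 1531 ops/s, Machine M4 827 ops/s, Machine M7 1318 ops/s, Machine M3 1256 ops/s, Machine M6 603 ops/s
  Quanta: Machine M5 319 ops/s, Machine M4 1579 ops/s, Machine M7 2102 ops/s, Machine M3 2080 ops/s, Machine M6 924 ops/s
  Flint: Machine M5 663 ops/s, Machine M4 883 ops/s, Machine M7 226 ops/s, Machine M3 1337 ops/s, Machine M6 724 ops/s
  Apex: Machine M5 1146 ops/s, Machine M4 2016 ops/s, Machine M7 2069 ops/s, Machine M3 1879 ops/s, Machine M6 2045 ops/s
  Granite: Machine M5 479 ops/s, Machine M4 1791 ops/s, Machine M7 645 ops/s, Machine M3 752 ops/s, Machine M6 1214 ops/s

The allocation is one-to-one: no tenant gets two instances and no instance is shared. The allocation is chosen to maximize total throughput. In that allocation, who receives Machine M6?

Apex receives Machine M6.

This is a one-to-one assignment (maximum-weight bipartite matching).
Optimal: Umbra→Machine M5 (1531 ops/s), Quanta→Machine M7 (2102 ops/s), Flint→Machine M3 (1337 ops/s), Apex→Machine M6 (2045 ops/s), Granite→Machine M4 (1791 ops/s) — total 1531+2102+1337+2045+1791 = 8806 ops/s.
Column-greedy (each instance in turn goes to its best remaining tenant) gives 8200 ops/s, worse by 606.
Swapping Granite↔Flint (Granite→Machine M3 752 ops/s, Flint→Machine M4 883 ops/s) loses 1493.
Apex's own top instance is Machine M7 (2069 ops/s), but forcing Apex→Machine M7 and reassigning the rest optimally gives only 8195 ops/s — worse by 611.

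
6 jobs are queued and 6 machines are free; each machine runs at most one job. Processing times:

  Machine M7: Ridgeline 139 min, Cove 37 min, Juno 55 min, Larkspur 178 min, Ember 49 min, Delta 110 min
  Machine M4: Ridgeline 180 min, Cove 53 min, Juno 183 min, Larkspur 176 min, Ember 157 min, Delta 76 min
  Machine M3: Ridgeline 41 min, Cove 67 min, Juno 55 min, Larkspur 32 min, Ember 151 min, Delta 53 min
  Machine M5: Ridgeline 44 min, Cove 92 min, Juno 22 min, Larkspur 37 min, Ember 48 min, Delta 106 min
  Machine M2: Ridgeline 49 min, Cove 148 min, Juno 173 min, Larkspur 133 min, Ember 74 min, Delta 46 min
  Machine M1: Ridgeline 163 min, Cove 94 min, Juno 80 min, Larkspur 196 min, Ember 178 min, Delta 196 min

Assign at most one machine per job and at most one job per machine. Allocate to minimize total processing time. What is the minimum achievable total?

Optimal: Ridgeline→Machine M5 (44 min), Cove→Machine M4 (53 min), Juno→Machine M1 (80 min), Larkspur→Machine M3 (32 min), Ember→Machine M7 (49 min), Delta→Machine M2 (46 min) — total 44+53+80+32+49+46 = 304 min.
Row-greedy (each job in turn takes its cheapest remaining machine) gives 586 min, worse by 282.
Next-best assignment: Ridgeline→Machine M3, Cove→Machine M4, Juno→Machine M1, Larkspur→Machine M5, Ember→Machine M7, Delta→Machine M2 = 306 min.
No other one-to-one assignment undercuts 304 min.

Minimum total: 304 min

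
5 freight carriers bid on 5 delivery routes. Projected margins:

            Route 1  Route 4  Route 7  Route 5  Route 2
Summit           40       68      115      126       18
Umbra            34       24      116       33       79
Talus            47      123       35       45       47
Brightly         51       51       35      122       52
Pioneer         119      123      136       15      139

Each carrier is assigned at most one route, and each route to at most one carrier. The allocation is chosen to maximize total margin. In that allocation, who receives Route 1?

Pioneer receives Route 1.

This is a one-to-one assignment (maximum-weight bipartite matching).
Optimal: Summit→Route 7 ($115k), Umbra→Route 2 ($79k), Talus→Route 4 ($123k), Brightly→Route 5 ($122k), Pioneer→Route 1 ($119k) — total 115+79+123+122+119 = $558k.
Column-greedy (each route in turn goes to its best remaining carrier) gives $536k, worse by 22.
Next-best assignment: Summit→Route 5, Umbra→Route 7, Talus→Route 4, Brightly→Route 1, Pioneer→Route 2 = $555k.
Swapping Brightly↔Talus (Brightly→Route 4 $51k, Talus→Route 5 $45k) loses 149.
Pioneer's own top route is Route 2 ($139k), but forcing Pioneer→Route 2 and reassigning the rest optimally gives only $555k — worse by 3.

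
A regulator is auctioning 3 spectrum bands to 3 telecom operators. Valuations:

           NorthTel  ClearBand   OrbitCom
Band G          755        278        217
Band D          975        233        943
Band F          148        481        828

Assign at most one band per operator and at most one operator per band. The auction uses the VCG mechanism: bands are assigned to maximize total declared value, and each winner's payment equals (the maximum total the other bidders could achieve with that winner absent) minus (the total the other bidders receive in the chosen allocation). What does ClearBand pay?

ClearBand pays $105M.

Efficient allocation: NorthTel→Band G ($755M), ClearBand→Band F ($481M), OrbitCom→Band D ($943M); total welfare W = $2179M.
ClearBand receives Band F at value $481M, so the others get W − 481 = $1698M.
Without ClearBand: best allocation of the remaining 2 bidders over all 3 bands is NorthTel→Band D ($975M), OrbitCom→Band F ($828M), total $1803M.
VCG payment = (others' best without ClearBand) − (others' welfare with ClearBand) = 1803 − 1698 = $105M.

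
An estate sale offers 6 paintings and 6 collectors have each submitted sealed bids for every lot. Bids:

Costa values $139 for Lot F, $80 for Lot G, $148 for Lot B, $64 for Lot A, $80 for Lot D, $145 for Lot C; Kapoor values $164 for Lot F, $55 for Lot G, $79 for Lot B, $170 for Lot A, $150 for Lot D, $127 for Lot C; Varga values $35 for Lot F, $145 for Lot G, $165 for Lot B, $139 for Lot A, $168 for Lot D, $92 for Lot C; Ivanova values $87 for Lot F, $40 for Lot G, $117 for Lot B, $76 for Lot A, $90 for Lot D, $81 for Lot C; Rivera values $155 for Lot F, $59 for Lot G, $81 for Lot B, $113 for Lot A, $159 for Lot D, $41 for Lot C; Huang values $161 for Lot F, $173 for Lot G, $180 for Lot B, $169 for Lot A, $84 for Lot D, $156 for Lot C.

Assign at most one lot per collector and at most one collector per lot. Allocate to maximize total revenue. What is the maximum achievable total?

Optimal: Costa→Lot C ($145), Kapoor→Lot A ($170), Varga→Lot D ($168), Ivanova→Lot B ($117), Rivera→Lot F ($155), Huang→Lot G ($173) — total 145+170+168+117+155+173 = $928.
Max-entry greedy (repeatedly take the single best remaining cell) gives $858, worse by 70.
Swapping Kapoor↔Rivera (Kapoor→Lot F $164, Rivera→Lot A $113) loses 48.
Every other assignment is strictly worse.

Max total: $928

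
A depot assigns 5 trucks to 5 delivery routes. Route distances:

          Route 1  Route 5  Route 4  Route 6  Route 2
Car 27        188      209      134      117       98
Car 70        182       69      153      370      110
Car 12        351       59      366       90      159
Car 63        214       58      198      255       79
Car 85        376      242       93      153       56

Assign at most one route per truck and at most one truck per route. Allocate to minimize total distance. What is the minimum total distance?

Minimum total: 519 km

This is a one-to-one assignment (minimum-cost bipartite matching).
Optimal: Car 27→Route 1 (188 km), Car 70→Route 5 (69 km), Car 12→Route 6 (90 km), Car 63→Route 2 (79 km), Car 85→Route 4 (93 km) — total 188+69+90+79+93 = 519 km.
Min-entry greedy (repeatedly take the single cheapest remaining cell) gives 520 km, worse by 1.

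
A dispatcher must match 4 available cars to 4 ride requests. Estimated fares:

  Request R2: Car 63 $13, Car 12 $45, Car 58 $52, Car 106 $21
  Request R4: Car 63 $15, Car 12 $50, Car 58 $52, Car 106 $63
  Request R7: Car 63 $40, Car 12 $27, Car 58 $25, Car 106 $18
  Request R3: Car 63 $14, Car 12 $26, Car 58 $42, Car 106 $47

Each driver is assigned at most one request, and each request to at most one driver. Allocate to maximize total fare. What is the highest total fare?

Optimal: Car 63→Request R7 ($40), Car 12→Request R2 ($45), Car 58→Request R3 ($42), Car 106→Request R4 ($63) — total 40+45+42+63 = $190.
Max-entry greedy (repeatedly take the single best remaining cell) gives $181, worse by 9.
Next-best assignment: Car 63→Request R7, Car 12→Request R4, Car 58→Request R2, Car 106→Request R3 = $189.
No other one-to-one assignment exceeds $190.

Max total: $190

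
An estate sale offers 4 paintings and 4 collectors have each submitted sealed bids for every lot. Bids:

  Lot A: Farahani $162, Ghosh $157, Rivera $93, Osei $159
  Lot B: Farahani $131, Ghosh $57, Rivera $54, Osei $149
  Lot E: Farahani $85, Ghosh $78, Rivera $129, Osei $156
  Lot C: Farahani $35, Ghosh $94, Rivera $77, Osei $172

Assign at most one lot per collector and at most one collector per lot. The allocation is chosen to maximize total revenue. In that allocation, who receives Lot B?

Optimal: Farahani→Lot B ($131), Ghosh→Lot A ($157), Rivera→Lot E ($129), Osei→Lot C ($172) — total 131+157+129+172 = $589.
Row-greedy (each collector in turn takes its best remaining lot) gives $534, worse by 55.
Swapping Osei↔Farahani (Osei→Lot B $149, Farahani→Lot C $35) loses 119.
No other one-to-one assignment exceeds $589.
Farahani's own top lot is Lot A ($162), but forcing Farahani→Lot A and reassigning the rest optimally gives only $534 — worse by 55.

Farahani receives Lot B.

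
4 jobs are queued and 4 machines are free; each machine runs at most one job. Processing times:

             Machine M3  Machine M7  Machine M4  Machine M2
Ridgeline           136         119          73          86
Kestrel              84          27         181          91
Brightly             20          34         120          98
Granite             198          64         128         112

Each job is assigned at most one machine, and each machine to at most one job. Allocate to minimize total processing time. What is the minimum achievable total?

This is the linear assignment problem.
Optimal: Ridgeline→Machine M4 (73 min), Kestrel→Machine M7 (27 min), Brightly→Machine M3 (20 min), Granite→Machine M2 (112 min) — total 73+27+20+112 = 232 min.
Swapping Granite↔Kestrel (Granite→Machine M7 64 min, Kestrel→Machine M2 91 min) adds 16.
Checked against all permutations: 232 min is optimal.

Minimum total: 232 min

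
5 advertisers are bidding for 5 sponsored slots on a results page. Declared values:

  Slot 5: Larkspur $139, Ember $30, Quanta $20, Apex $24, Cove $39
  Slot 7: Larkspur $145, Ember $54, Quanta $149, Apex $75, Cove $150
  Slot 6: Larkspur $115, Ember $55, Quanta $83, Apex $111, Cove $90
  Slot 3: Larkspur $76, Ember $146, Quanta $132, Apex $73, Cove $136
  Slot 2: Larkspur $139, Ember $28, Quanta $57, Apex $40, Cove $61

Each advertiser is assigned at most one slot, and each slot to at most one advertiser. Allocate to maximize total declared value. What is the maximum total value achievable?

Max total: $606

Optimal: Larkspur→Slot 5 ($139), Ember→Slot 3 ($146), Quanta→Slot 7 ($149), Apex→Slot 6 ($111), Cove→Slot 2 ($61) — total 139+146+149+111+61 = $606.
Max-entry greedy (repeatedly take the single best remaining cell) gives $603, worse by 3.
Next-best assignment: Larkspur→Slot 5, Ember→Slot 3, Quanta→Slot 2, Apex→Slot 6, Cove→Slot 7 = $603.
Swapping Larkspur↔Apex (Larkspur→Slot 6 $115, Apex→Slot 5 $24) loses 111.
No other one-to-one assignment exceeds $606.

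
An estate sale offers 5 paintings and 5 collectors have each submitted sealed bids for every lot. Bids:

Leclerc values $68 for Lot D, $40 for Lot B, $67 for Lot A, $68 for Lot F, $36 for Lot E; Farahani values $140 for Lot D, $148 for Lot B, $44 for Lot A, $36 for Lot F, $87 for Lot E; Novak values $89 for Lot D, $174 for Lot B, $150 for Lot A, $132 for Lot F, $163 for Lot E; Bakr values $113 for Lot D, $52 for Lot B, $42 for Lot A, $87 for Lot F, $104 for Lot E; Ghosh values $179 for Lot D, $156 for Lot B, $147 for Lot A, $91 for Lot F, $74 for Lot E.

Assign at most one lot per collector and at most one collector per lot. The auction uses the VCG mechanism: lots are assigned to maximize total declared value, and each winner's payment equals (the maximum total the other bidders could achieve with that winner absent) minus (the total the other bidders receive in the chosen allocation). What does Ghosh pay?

Efficient allocation: Leclerc→Lot F ($68), Farahani→Lot B ($148), Novak→Lot A ($150), Bakr→Lot E ($104), Ghosh→Lot D ($179); total welfare W = $649.
Ghosh receives Lot D at value $179, so the others get W − 179 = $470.
Without Ghosh: best allocation of the remaining 4 bidders over all 5 lots is Leclerc→Lot F ($68), Farahani→Lot B ($148), Novak→Lot E ($163), Bakr→Lot D ($113), total $492.
VCG payment = (others' best without Ghosh) − (others' welfare with Ghosh) = 492 − 470 = $22.

Ghosh pays $22.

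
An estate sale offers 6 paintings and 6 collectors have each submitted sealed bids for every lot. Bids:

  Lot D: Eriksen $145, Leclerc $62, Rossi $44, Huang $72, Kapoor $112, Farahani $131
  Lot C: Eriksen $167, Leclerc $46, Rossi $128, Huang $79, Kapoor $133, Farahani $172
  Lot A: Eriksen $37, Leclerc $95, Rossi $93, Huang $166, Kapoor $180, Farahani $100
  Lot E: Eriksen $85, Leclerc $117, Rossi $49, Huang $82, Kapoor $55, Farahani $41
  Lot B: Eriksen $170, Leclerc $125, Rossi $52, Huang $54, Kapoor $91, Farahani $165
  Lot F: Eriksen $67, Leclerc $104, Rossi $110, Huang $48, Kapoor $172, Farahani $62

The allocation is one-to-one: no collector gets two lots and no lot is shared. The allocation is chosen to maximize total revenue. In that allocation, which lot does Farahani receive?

This is a one-to-one assignment (maximum-weight bipartite matching).
Optimal: Eriksen→Lot D ($145), Leclerc→Lot E ($117), Rossi→Lot C ($128), Huang→Lot A ($166), Kapoor→Lot F ($172), Farahani→Lot B ($165) — total 145+117+128+166+172+165 = $893.
Row-greedy (each collector in turn takes its best remaining lot) gives $884, worse by 9.
Farahani's own top lot is Lot C ($172), but forcing Farahani→Lot C and reassigning the rest optimally gives only $847 — worse by 46.

Farahani receives Lot B.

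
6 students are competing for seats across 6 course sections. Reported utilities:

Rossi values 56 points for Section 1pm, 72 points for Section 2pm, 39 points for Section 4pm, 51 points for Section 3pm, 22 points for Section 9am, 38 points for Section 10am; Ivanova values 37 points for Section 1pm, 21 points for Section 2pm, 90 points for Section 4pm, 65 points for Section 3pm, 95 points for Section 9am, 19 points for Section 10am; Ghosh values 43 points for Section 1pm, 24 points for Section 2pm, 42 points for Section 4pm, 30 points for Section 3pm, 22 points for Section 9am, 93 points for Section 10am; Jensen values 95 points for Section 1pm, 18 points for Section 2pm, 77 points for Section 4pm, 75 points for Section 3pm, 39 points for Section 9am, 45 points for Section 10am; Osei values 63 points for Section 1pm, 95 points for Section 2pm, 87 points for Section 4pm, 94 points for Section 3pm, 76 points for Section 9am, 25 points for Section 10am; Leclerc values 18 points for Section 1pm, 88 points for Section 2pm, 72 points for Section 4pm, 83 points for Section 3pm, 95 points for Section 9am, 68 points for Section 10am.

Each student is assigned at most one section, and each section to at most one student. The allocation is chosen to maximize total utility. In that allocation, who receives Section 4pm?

Ivanova receives Section 4pm.

This is a one-to-one assignment (maximum-weight bipartite matching).
Optimal: Rossi→Section 2pm (72 points), Ivanova→Section 4pm (90 points), Ghosh→Section 10am (93 points), Jensen→Section 1pm (95 points), Osei→Section 3pm (94 points), Leclerc→Section 9am (95 points) — total 72+90+93+95+94+95 = 539 points.
Row-greedy (each student in turn takes its best remaining section) gives 521 points, worse by 18.
Swapping Osei↔Ghosh (Osei→Section 10am 25 points, Ghosh→Section 3pm 30 points) loses 132.
Ivanova's own top section is Section 9am (95 points), but forcing Ivanova→Section 9am and reassigning the rest optimally gives only 525 points — worse by 14.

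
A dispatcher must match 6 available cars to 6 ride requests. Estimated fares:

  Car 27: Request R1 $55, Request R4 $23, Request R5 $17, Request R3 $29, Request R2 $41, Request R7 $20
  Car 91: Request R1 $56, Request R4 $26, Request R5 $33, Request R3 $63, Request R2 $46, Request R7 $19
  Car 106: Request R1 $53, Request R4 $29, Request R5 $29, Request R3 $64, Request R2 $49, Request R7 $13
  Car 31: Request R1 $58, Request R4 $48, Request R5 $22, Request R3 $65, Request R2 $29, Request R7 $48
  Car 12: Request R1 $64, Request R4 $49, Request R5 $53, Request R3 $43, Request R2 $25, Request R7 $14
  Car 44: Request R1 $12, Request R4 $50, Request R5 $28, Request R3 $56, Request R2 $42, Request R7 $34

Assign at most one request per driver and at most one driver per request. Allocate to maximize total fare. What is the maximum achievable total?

Optimal: Car 27→Request R1 ($55), Car 91→Request R3 ($63), Car 106→Request R2 ($49), Car 31→Request R7 ($48), Car 12→Request R5 ($53), Car 44→Request R4 ($50) — total 55+63+49+48+53+50 = $318.
Row-greedy (each driver in turn takes its best remaining request) gives $302, worse by 16.
Next-best assignment: Car 27→Request R1, Car 91→Request R2, Car 106→Request R3, Car 31→Request R7, Car 12→Request R5, Car 44→Request R4 = $316.
Swapping Car 12↔Car 31 (Car 12→Request R7 $14, Car 31→Request R5 $22) loses 65.

Maximum total: $318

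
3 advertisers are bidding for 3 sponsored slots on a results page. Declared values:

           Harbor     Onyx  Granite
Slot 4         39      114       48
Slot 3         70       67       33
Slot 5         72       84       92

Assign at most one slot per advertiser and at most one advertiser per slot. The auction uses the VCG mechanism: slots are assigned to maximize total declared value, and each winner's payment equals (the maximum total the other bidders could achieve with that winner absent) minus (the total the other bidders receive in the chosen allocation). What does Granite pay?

Granite pays $2.

Efficient allocation: Harbor→Slot 3 ($70), Onyx→Slot 4 ($114), Granite→Slot 5 ($92); total welfare W = $276.
Granite receives Slot 5 at value $92, so the others get W − 92 = $184.
Without Granite: best allocation of the remaining 2 bidders over all 3 slots is Harbor→Slot 5 ($72), Onyx→Slot 4 ($114), total $186.
VCG payment = (others' best without Granite) − (others' welfare with Granite) = 186 − 184 = $2.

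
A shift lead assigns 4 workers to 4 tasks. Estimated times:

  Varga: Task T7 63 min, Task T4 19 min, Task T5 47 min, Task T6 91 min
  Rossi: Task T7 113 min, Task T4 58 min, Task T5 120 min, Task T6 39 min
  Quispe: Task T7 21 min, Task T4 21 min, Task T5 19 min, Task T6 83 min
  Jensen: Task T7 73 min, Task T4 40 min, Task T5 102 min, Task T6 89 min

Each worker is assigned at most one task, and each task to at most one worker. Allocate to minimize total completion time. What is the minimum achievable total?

This is the linear assignment problem.
Optimal: Varga→Task T5 (47 min), Rossi→Task T6 (39 min), Quispe→Task T7 (21 min), Jensen→Task T4 (40 min) — total 47+39+21+40 = 147 min.
Row-greedy (each worker in turn takes its cheapest remaining task) gives 150 min, worse by 3.
Next-best assignment: Varga→Task T4, Rossi→Task T6, Quispe→Task T5, Jensen→Task T7 = 150 min.
Swapping Rossi↔Quispe (Rossi→Task T7 113 min, Quispe→Task T6 83 min) adds 136.

Min total: 147 min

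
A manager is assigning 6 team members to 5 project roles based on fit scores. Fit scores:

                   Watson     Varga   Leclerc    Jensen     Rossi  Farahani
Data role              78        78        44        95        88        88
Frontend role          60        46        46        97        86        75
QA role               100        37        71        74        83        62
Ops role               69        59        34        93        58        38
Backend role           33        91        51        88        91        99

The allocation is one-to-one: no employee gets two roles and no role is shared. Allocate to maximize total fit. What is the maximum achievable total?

This is a one-to-one assignment (maximum-weight bipartite matching).
Optimal: Farahani→Data role (88 pts), Rossi→Frontend role (86 pts), Watson→QA role (100 pts), Jensen→Ops role (93 pts), Varga→Backend role (91 pts) — total 88+86+100+93+91 = 458 pts.
Row-greedy (each employee in turn takes its best remaining role) gives 390 pts, worse by 68.
Swapping Farahani↔Jensen (Farahani→Ops role 38 pts, Jensen→Data role 95 pts) loses 48.
Every other assignment is strictly worse.

Max total: 458 pts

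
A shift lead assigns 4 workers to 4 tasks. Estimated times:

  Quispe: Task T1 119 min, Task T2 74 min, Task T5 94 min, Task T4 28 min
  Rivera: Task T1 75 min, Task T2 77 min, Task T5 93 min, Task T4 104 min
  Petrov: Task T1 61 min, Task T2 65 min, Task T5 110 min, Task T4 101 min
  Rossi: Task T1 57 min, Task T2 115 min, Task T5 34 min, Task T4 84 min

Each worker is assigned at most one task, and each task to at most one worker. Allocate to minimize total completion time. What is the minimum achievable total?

Optimal: Quispe→Task T4 (28 min), Rivera→Task T2 (77 min), Petrov→Task T1 (61 min), Rossi→Task T5 (34 min) — total 28+77+61+34 = 200 min.
Swapping Quispe↔Rossi (Quispe→Task T5 94 min, Rossi→Task T4 84 min) adds 116.
Checked against all permutations: 200 min is optimal.

Min total: 200 min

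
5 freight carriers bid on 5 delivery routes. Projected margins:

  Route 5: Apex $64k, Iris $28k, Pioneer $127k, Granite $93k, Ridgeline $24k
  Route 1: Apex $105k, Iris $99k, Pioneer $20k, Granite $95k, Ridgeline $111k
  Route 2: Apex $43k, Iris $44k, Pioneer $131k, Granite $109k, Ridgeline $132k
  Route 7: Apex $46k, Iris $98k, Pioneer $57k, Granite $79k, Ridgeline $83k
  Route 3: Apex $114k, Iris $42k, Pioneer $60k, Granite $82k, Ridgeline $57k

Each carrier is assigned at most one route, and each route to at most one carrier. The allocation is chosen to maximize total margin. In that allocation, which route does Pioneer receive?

Optimal: Apex→Route 3 ($114k), Iris→Route 7 ($98k), Pioneer→Route 5 ($127k), Granite→Route 1 ($95k), Ridgeline→Route 2 ($132k) — total 114+98+127+95+132 = $566k.
Column-greedy (each route in turn goes to its best remaining carrier) gives $559k, worse by 7.
Swapping Iris↔Pioneer (Iris→Route 5 $28k, Pioneer→Route 7 $57k) loses 140.
Every other assignment is strictly worse.
Pioneer's own top route is Route 2 ($131k), but forcing Pioneer→Route 2 and reassigning the rest optimally gives only $547k — worse by 19.

Pioneer receives Route 5.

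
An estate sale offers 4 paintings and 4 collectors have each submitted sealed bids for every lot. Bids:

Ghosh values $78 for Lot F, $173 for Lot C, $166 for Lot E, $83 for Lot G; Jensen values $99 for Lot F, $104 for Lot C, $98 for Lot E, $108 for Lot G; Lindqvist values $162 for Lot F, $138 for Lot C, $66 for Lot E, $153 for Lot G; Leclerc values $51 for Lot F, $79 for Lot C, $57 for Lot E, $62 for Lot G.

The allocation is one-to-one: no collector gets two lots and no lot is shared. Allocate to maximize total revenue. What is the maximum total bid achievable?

Maximum total: $515

Optimal: Ghosh→Lot E ($166), Jensen→Lot G ($108), Lindqvist→Lot F ($162), Leclerc→Lot C ($79) — total 166+108+162+79 = $515.
Max-entry greedy (repeatedly take the single best remaining cell) gives $500, worse by 15.
Every other assignment is strictly worse.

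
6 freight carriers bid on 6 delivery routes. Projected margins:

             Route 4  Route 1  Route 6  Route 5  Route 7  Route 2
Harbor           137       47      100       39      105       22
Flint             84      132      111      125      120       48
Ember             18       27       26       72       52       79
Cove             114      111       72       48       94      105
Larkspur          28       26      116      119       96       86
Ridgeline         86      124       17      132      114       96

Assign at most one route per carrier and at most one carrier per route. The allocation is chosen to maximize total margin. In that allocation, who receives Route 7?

Flint receives Route 7.

Optimal: Harbor→Route 4 ($137k), Flint→Route 7 ($120k), Ember→Route 2 ($79k), Cove→Route 1 ($111k), Larkspur→Route 6 ($116k), Ridgeline→Route 5 ($132k) — total 137+120+79+111+116+132 = $695k.
Max-entry greedy (repeatedly take the single best remaining cell) gives $674k, worse by 21.
Swapping Ember↔Larkspur (Ember→Route 6 $26k, Larkspur→Route 2 $86k) loses 83.
No other one-to-one assignment exceeds $695k.
Flint's own top route is Route 1 ($132k), but forcing Flint→Route 1 and reassigning the rest optimally gives only $690k — worse by 5.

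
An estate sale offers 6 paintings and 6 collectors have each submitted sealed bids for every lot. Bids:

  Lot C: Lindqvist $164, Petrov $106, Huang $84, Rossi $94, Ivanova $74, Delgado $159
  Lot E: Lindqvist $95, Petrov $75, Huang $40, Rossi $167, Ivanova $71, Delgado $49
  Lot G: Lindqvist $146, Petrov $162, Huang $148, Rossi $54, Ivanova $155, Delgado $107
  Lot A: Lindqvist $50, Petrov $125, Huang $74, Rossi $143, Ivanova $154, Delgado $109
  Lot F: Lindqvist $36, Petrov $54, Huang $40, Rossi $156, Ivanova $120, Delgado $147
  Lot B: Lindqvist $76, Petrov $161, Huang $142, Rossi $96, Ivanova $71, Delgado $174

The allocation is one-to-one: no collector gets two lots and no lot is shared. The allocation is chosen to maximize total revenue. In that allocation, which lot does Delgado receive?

Delgado receives Lot F.

Optimal: Lindqvist→Lot C ($164), Petrov→Lot B ($161), Huang→Lot G ($148), Rossi→Lot E ($167), Ivanova→Lot A ($154), Delgado→Lot F ($147) — total 164+161+148+167+154+147 = $941.
Column-greedy (each lot in turn goes to its best remaining collector) gives $936, worse by 5.
No other one-to-one assignment exceeds $941.
Delgado's own top lot is Lot B ($174), but forcing Delgado→Lot B and reassigning the rest optimally gives only $898 — worse by 43.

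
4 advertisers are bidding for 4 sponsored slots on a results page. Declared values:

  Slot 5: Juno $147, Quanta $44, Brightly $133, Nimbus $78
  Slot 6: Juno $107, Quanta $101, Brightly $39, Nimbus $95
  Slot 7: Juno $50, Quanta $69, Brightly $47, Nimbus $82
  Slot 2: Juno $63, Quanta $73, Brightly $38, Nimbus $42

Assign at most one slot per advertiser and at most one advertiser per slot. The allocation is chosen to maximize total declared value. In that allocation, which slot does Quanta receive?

Optimal: Juno→Slot 6 ($107), Quanta→Slot 2 ($73), Brightly→Slot 5 ($133), Nimbus→Slot 7 ($82) — total 107+73+133+82 = $395.
Column-greedy (each slot in turn goes to its best remaining advertiser) gives $368, worse by 27.
Next-best assignment: Juno→Slot 2, Quanta→Slot 6, Brightly→Slot 5, Nimbus→Slot 7 = $379.
No other one-to-one assignment exceeds $395.
Quanta's own top slot is Slot 6 ($101), but forcing Quanta→Slot 6 and reassigning the rest optimally gives only $379 — worse by 16.

Quanta receives Slot 2.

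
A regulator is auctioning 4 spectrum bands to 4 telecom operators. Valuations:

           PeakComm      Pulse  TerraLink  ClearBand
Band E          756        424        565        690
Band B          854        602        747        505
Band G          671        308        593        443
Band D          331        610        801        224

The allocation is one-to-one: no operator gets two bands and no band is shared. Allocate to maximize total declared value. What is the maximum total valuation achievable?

Maximum total: $2764M

Optimal: PeakComm→Band G ($671M), Pulse→Band B ($602M), TerraLink→Band D ($801M), ClearBand→Band E ($690M) — total 671+602+801+690 = $2764M.
Max-entry greedy (repeatedly take the single best remaining cell) gives $2653M, worse by 111.
Swapping ClearBand↔Pulse (ClearBand→Band B $505M, Pulse→Band E $424M) loses 363.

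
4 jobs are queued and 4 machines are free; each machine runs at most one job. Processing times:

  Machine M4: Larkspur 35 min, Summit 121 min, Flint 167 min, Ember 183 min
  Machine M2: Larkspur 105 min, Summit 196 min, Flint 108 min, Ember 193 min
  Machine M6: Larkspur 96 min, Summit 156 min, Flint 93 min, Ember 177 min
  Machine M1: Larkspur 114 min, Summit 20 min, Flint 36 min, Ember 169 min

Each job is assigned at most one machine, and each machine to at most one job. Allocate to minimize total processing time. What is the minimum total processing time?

Minimum total: 340 min

Optimal: Larkspur→Machine M4 (35 min), Summit→Machine M1 (20 min), Flint→Machine M2 (108 min), Ember→Machine M6 (177 min) — total 35+20+108+177 = 340 min.
Row-greedy (each job in turn takes its cheapest remaining machine) gives 341 min, worse by 1.
Next-best assignment: Larkspur→Machine M4, Summit→Machine M1, Flint→Machine M6, Ember→Machine M2 = 341 min.
Swapping Larkspur↔Flint (Larkspur→Machine M2 105 min, Flint→Machine M4 167 min) adds 129.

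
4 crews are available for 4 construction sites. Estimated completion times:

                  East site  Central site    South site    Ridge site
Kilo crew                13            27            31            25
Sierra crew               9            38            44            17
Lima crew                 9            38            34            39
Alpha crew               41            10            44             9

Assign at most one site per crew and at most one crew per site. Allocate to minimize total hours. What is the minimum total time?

Minimum total: 67 hours

Optimal: Kilo crew→South site (31 hours), Sierra crew→Ridge site (17 hours), Lima crew→East site (9 hours), Alpha crew→Central site (10 hours) — total 31+17+9+10 = 67 hours.
Min-entry greedy (repeatedly take the single cheapest remaining cell) gives 79 hours, worse by 12.
Next-best assignment: Kilo crew→East site, Sierra crew→Ridge site, Lima crew→South site, Alpha crew→Central site = 74 hours.
Swapping Lima crew↔Sierra crew (Lima crew→Ridge site 39 hours, Sierra crew→East site 9 hours) adds 22.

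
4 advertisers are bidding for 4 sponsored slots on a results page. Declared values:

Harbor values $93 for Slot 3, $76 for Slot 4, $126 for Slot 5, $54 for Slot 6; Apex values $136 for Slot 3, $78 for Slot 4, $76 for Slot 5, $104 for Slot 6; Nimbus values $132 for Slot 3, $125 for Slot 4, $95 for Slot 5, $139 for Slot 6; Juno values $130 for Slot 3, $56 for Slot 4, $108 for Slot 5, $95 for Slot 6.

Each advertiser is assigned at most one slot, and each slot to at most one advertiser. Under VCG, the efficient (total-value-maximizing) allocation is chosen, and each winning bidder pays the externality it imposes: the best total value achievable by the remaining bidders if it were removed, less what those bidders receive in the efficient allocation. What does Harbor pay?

Efficient allocation: Harbor→Slot 5 ($126), Apex→Slot 6 ($104), Nimbus→Slot 4 ($125), Juno→Slot 3 ($130); total welfare W = $485.
Harbor receives Slot 5 at value $126, so the others get W − 126 = $359.
Without Harbor: best allocation of the remaining 3 bidders over all 4 slots is Apex→Slot 3 ($136), Nimbus→Slot 6 ($139), Juno→Slot 5 ($108), total $383.
VCG payment = (others' best without Harbor) − (others' welfare with Harbor) = 383 − 359 = $24.

Harbor pays $24.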